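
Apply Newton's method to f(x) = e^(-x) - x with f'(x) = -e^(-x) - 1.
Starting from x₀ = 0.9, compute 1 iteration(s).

f(x) = e^(-x) - x
f'(x) = -e^(-x) - 1
x₀ = 0.9

Newton-Raphson formula: x_{n+1} = x_n - f(x_n)/f'(x_n)

Iteration 1:
  f(0.900000) = -0.493430
  f'(0.900000) = -1.406570
  x_1 = 0.900000 - (-0.493430)/(-1.406570) = 0.549196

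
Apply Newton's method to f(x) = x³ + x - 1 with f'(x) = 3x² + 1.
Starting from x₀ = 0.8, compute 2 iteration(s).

f(x) = x³ + x - 1
f'(x) = 3x² + 1
x₀ = 0.8

Newton-Raphson formula: x_{n+1} = x_n - f(x_n)/f'(x_n)

Iteration 1:
  f(0.800000) = 0.312000
  f'(0.800000) = 2.920000
  x_1 = 0.800000 - 0.312000/2.920000 = 0.693151
Iteration 2:
  f(0.693151) = 0.026180
  f'(0.693151) = 2.441374
  x_2 = 0.693151 - 0.026180/2.441374 = 0.682427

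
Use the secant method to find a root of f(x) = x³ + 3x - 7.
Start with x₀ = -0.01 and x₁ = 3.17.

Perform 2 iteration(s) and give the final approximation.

f(x) = x³ + 3x - 7
x₀ = -0.01, x₁ = 3.17

Secant formula: x_{n+1} = x_n - f(x_n)(x_n - x_{n-1})/(f(x_n) - f(x_{n-1}))

Iteration 1:
  f(-0.010000) = -7.030001
  f(3.170000) = 34.365013
  x_2 = 3.170000 - 34.365013×(3.170000 - (-0.010000))/(34.365013 - (-7.030001))
       = 0.530051
Iteration 2:
  f(3.170000) = 34.365013
  f(0.530051) = -5.260928
  x_3 = 0.530051 - (-5.260928)×(0.530051 - 3.170000)/(-5.260928 - 34.365013)
       = 0.880543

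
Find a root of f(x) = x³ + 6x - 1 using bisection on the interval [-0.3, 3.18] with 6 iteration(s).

f(x) = x³ + 6x - 1
Initial interval: [-0.3, 3.18]

Iteration 1:
  c_1 = (-0.300000 + 3.180000)/2 = 1.440000
  f(c_1) = f(1.440000) = 10.625984
  f(a) × f(c) < 0, new interval: [-0.300000, 1.440000]
Iteration 2:
  c_2 = (-0.300000 + 1.440000)/2 = 0.570000
  f(c_2) = f(0.570000) = 2.605193
  f(a) × f(c) < 0, new interval: [-0.300000, 0.570000]
Iteration 3:
  c_3 = (-0.300000 + 0.570000)/2 = 0.135000
  f(c_3) = f(0.135000) = -0.187540
  f(a) × f(c) ≥ 0, new interval: [0.135000, 0.570000]
Iteration 4:
  c_4 = (0.135000 + 0.570000)/2 = 0.352500
  f(c_4) = f(0.352500) = 1.158800
  f(a) × f(c) < 0, new interval: [0.135000, 0.352500]
Iteration 5:
  c_5 = (0.135000 + 0.352500)/2 = 0.243750
  f(c_5) = f(0.243750) = 0.476982
  f(a) × f(c) < 0, new interval: [0.135000, 0.243750]
Iteration 6:
  c_6 = (0.135000 + 0.243750)/2 = 0.189375
  f(c_6) = f(0.189375) = 0.143042
  f(a) × f(c) < 0, new interval: [0.135000, 0.189375]

After 6 iteration(s), the approximation is c_6 = 0.189375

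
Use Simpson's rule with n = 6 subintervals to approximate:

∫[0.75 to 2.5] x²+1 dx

f(x) = x²+1
a = 0.75, b = 2.5, n = 6
h = (b - a)/n = 0.291667

Simpson's rule: (h/3)[f(x₀) + 4f(x₁) + 2f(x₂) + ... + f(xₙ)]

x_0 = 0.7500, f(x_0) = 1.562500, coefficient = 1
x_1 = 1.0417, f(x_1) = 2.085069, coefficient = 4
x_2 = 1.3333, f(x_2) = 2.777778, coefficient = 2
x_3 = 1.6250, f(x_3) = 3.640625, coefficient = 4
x_4 = 1.9167, f(x_4) = 4.673611, coefficient = 2
x_5 = 2.2083, f(x_5) = 5.876736, coefficient = 4
x_6 = 2.5000, f(x_6) = 7.250000, coefficient = 1

I ≈ (0.291667/3) × 70.125000 = 6.817708
Exact value: 6.817708
Error: 0.000000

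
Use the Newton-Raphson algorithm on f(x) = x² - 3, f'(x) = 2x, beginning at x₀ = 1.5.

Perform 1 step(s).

f(x) = x² - 3
f'(x) = 2x
x₀ = 1.5

Newton-Raphson formula: x_{n+1} = x_n - f(x_n)/f'(x_n)

Iteration 1:
  f(1.500000) = -0.750000
  f'(1.500000) = 3.000000
  x_1 = 1.500000 - (-0.750000)/3.000000 = 1.750000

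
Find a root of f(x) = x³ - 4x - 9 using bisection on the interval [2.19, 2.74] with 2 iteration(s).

f(x) = x³ - 4x - 9
Initial interval: [2.19, 2.74]

Iteration 1:
  c_1 = (2.190000 + 2.740000)/2 = 2.465000
  f(c_1) = f(2.465000) = -3.882105
  f(a) × f(c) ≥ 0, new interval: [2.465000, 2.740000]
Iteration 2:
  c_2 = (2.465000 + 2.740000)/2 = 2.602500
  f(c_2) = f(2.602500) = -1.783251
  f(a) × f(c) ≥ 0, new interval: [2.602500, 2.740000]

After 2 iteration(s), the approximation is c_2 = 2.602500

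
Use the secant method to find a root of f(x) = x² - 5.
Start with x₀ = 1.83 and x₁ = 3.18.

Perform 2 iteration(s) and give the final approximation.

f(x) = x² - 5
x₀ = 1.83, x₁ = 3.18

Secant formula: x_{n+1} = x_n - f(x_n)(x_n - x_{n-1})/(f(x_n) - f(x_{n-1}))

Iteration 1:
  f(1.830000) = -1.651100
  f(3.180000) = 5.112400
  x_2 = 3.180000 - 5.112400×(3.180000 - 1.830000)/(5.112400 - (-1.651100))
       = 2.159561
Iteration 2:
  f(3.180000) = 5.112400
  f(2.159561) = -0.336297
  x_3 = 2.159561 - (-0.336297)×(2.159561 - 3.180000)/(-0.336297 - 5.112400)
       = 2.222543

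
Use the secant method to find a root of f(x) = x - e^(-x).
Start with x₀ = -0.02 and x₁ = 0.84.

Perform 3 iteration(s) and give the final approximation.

f(x) = x - e^(-x)
x₀ = -0.02, x₁ = 0.84

Secant formula: x_{n+1} = x_n - f(x_n)(x_n - x_{n-1})/(f(x_n) - f(x_{n-1}))

Iteration 1:
  f(-0.020000) = -1.040201
  f(0.840000) = 0.408289
  x_2 = 0.840000 - 0.408289×(0.840000 - (-0.020000))/(0.408289 - (-1.040201))
       = 0.597590
Iteration 2:
  f(0.840000) = 0.408289
  f(0.597590) = 0.047454
  x_3 = 0.597590 - 0.047454×(0.597590 - 0.840000)/(0.047454 - 0.408289)
       = 0.565710
Iteration 3:
  f(0.597590) = 0.047454
  f(0.565710) = -0.002246
  x_4 = 0.565710 - (-0.002246)×(0.565710 - 0.597590)/(-0.002246 - 0.047454)
       = 0.567151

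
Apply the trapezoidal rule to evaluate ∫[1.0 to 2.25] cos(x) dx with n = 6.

f(x) = cos(x)
a = 1.0, b = 2.25, n = 6
h = (b - a)/n = 0.208333

Trapezoidal rule: (h/2)[f(x₀) + 2f(x₁) + 2f(x₂) + ... + f(xₙ)]

x_0 = 1.0000, f(x_0) = 0.540302, coefficient = 1
x_1 = 1.2083, f(x_1) = 0.354578, coefficient = 2
x_2 = 1.4167, f(x_2) = 0.153520, coefficient = 2
x_3 = 1.6250, f(x_3) = -0.054177, coefficient = 2
x_4 = 1.8333, f(x_4) = -0.259531, coefficient = 2
x_5 = 2.0417, f(x_5) = -0.453662, coefficient = 2
x_6 = 2.2500, f(x_6) = -0.628174, coefficient = 1

I ≈ (0.208333/2) × -0.606416 = -0.063168
Exact value: -0.063398
Error: 0.000229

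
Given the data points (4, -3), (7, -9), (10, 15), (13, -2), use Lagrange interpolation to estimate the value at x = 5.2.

Lagrange interpolation formula:
P(x) = Σ yᵢ × Lᵢ(x)
where Lᵢ(x) = Π_{j≠i} (x - xⱼ)/(xᵢ - xⱼ)

L_0(5.2) = (5.2 - 7)/(4 - 7) × (5.2 - 10)/(4 - 10) × (5.2 - 13)/(4 - 13) = 0.416000
L_1(5.2) = (5.2 - 4)/(7 - 4) × (5.2 - 10)/(7 - 10) × (5.2 - 13)/(7 - 13) = 0.832000
L_2(5.2) = (5.2 - 4)/(10 - 4) × (5.2 - 7)/(10 - 7) × (5.2 - 13)/(10 - 13) = -0.312000
L_3(5.2) = (5.2 - 4)/(13 - 4) × (5.2 - 7)/(13 - 7) × (5.2 - 10)/(13 - 10) = 0.064000

P(5.2) = (-3)×L_0(5.2) + (-9)×L_1(5.2) + 15×L_2(5.2) + (-2)×L_3(5.2)
P(5.2) = -13.544000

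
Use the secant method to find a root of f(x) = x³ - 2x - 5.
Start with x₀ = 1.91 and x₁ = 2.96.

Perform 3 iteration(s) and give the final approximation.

f(x) = x³ - 2x - 5
x₀ = 1.91, x₁ = 2.96

Secant formula: x_{n+1} = x_n - f(x_n)(x_n - x_{n-1})/(f(x_n) - f(x_{n-1}))

Iteration 1:
  f(1.910000) = -1.852129
  f(2.960000) = 15.014336
  x_2 = 2.960000 - 15.014336×(2.960000 - 1.910000)/(15.014336 - (-1.852129))
       = 2.025302
Iteration 2:
  f(2.960000) = 15.014336
  f(2.025302) = -0.743124
  x_3 = 2.025302 - (-0.743124)×(2.025302 - 2.960000)/(-0.743124 - 15.014336)
       = 2.069382
Iteration 3:
  f(2.025302) = -0.743124
  f(2.069382) = -0.276959
  x_4 = 2.069382 - (-0.276959)×(2.069382 - 2.025302)/(-0.276959 - (-0.743124))
       = 2.095572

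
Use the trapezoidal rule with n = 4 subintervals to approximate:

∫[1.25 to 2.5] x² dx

f(x) = x²
a = 1.25, b = 2.5, n = 4
h = (b - a)/n = 0.312500

Trapezoidal rule: (h/2)[f(x₀) + 2f(x₁) + 2f(x₂) + ... + f(xₙ)]

x_0 = 1.2500, f(x_0) = 1.562500, coefficient = 1
x_1 = 1.5625, f(x_1) = 2.441406, coefficient = 2
x_2 = 1.8750, f(x_2) = 3.515625, coefficient = 2
x_3 = 2.1875, f(x_3) = 4.785156, coefficient = 2
x_4 = 2.5000, f(x_4) = 6.250000, coefficient = 1

I ≈ (0.312500/2) × 29.296875 = 4.577637
Exact value: 4.557292
Error: 0.020345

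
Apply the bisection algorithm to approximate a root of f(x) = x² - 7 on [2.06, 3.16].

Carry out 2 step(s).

f(x) = x² - 7
Initial interval: [2.06, 3.16]

Iteration 1:
  c_1 = (2.060000 + 3.160000)/2 = 2.610000
  f(c_1) = f(2.610000) = -0.187900
  f(a) × f(c) ≥ 0, new interval: [2.610000, 3.160000]
Iteration 2:
  c_2 = (2.610000 + 3.160000)/2 = 2.885000
  f(c_2) = f(2.885000) = 1.323225
  f(a) × f(c) < 0, new interval: [2.610000, 2.885000]

After 2 iteration(s), the approximation is c_2 = 2.885000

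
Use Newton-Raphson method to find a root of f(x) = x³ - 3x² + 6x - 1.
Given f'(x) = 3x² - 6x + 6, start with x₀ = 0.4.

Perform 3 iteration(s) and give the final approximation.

f(x) = x³ - 3x² + 6x - 1
f'(x) = 3x² - 6x + 6
x₀ = 0.4

Newton-Raphson formula: x_{n+1} = x_n - f(x_n)/f'(x_n)

Iteration 1:
  f(0.400000) = 0.984000
  f'(0.400000) = 4.080000
  x_1 = 0.400000 - 0.984000/4.080000 = 0.158824
Iteration 2:
  f(0.158824) = -0.118727
  f'(0.158824) = 5.122734
  x_2 = 0.158824 - (-0.118727)/5.122734 = 0.182000
Iteration 3:
  f(0.182000) = -0.001343
  f'(0.182000) = 5.007372
  x_3 = 0.182000 - (-0.001343)/5.007372 = 0.182268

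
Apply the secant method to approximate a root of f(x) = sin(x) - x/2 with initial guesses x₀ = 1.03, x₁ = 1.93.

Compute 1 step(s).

f(x) = sin(x) - x/2
x₀ = 1.03, x₁ = 1.93

Secant formula: x_{n+1} = x_n - f(x_n)(x_n - x_{n-1})/(f(x_n) - f(x_{n-1}))

Iteration 1:
  f(1.030000) = 0.342299
  f(1.930000) = -0.028823
  x_2 = 1.930000 - (-0.028823)×(1.930000 - 1.030000)/(-0.028823 - 0.342299)
       = 1.860102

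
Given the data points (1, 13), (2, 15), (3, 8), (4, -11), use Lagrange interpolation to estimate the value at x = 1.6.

Lagrange interpolation formula:
P(x) = Σ yᵢ × Lᵢ(x)
where Lᵢ(x) = Π_{j≠i} (x - xⱼ)/(xᵢ - xⱼ)

L_0(1.6) = (1.6 - 2)/(1 - 2) × (1.6 - 3)/(1 - 3) × (1.6 - 4)/(1 - 4) = 0.224000
L_1(1.6) = (1.6 - 1)/(2 - 1) × (1.6 - 3)/(2 - 3) × (1.6 - 4)/(2 - 4) = 1.008000
L_2(1.6) = (1.6 - 1)/(3 - 1) × (1.6 - 2)/(3 - 2) × (1.6 - 4)/(3 - 4) = -0.288000
L_3(1.6) = (1.6 - 1)/(4 - 1) × (1.6 - 2)/(4 - 2) × (1.6 - 3)/(4 - 3) = 0.056000

P(1.6) = 13×L_0(1.6) + 15×L_1(1.6) + 8×L_2(1.6) + (-11)×L_3(1.6)
P(1.6) = 15.112000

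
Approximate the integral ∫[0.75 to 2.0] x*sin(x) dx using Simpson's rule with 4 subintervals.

f(x) = x*sin(x)
a = 0.75, b = 2.0, n = 4
h = (b - a)/n = 0.312500

Simpson's rule: (h/3)[f(x₀) + 4f(x₁) + 2f(x₂) + ... + f(xₙ)]

x_0 = 0.7500, f(x_0) = 0.511229, coefficient = 1
x_1 = 1.0625, f(x_1) = 0.928173, coefficient = 4
x_2 = 1.3750, f(x_2) = 1.348728, coefficient = 2
x_3 = 1.6875, f(x_3) = 1.676021, coefficient = 4
x_4 = 2.0000, f(x_4) = 1.818595, coefficient = 1

I ≈ (0.312500/3) × 15.444059 = 1.608756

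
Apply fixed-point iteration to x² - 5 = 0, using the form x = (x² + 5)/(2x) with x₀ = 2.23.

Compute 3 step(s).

Equation: x² - 5 = 0
Fixed-point form: x = (x² + 5)/(2x)
x₀ = 2.23

x_1 = g(2.230000) = 2.236076
x_2 = g(2.236076) = 2.236068
x_3 = g(2.236068) = 2.236068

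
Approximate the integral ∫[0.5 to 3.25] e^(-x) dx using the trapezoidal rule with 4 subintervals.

f(x) = e^(-x)
a = 0.5, b = 3.25, n = 4
h = (b - a)/n = 0.687500

Trapezoidal rule: (h/2)[f(x₀) + 2f(x₁) + 2f(x₂) + ... + f(xₙ)]

x_0 = 0.5000, f(x_0) = 0.606531, coefficient = 1
x_1 = 1.1875, f(x_1) = 0.304983, coefficient = 2
x_2 = 1.8750, f(x_2) = 0.153355, coefficient = 2
x_3 = 2.5625, f(x_3) = 0.077112, coefficient = 2
x_4 = 3.2500, f(x_4) = 0.038774, coefficient = 1

I ≈ (0.687500/2) × 1.716204 = 0.589945
Exact value: 0.567756
Error: 0.022189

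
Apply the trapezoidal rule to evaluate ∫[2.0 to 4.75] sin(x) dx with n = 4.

f(x) = sin(x)
a = 2.0, b = 4.75, n = 4
h = (b - a)/n = 0.687500

Trapezoidal rule: (h/2)[f(x₀) + 2f(x₁) + 2f(x₂) + ... + f(xₙ)]

x_0 = 2.0000, f(x_0) = 0.909297, coefficient = 1
x_1 = 2.6875, f(x_1) = 0.438647, coefficient = 2
x_2 = 3.3750, f(x_2) = -0.231294, coefficient = 2
x_3 = 4.0625, f(x_3) = -0.796151, coefficient = 2
x_4 = 4.7500, f(x_4) = -0.999293, coefficient = 1

I ≈ (0.687500/2) × -1.267591 = -0.435734
Exact value: -0.453749
Error: 0.018015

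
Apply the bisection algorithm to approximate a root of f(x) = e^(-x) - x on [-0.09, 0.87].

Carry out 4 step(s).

f(x) = e^(-x) - x
Initial interval: [-0.09, 0.87]

Iteration 1:
  c_1 = (-0.090000 + 0.870000)/2 = 0.390000
  f(c_1) = f(0.390000) = 0.287057
  f(a) × f(c) ≥ 0, new interval: [0.390000, 0.870000]
Iteration 2:
  c_2 = (0.390000 + 0.870000)/2 = 0.630000
  f(c_2) = f(0.630000) = -0.097408
  f(a) × f(c) < 0, new interval: [0.390000, 0.630000]
Iteration 3:
  c_3 = (0.390000 + 0.630000)/2 = 0.510000
  f(c_3) = f(0.510000) = 0.090496
  f(a) × f(c) ≥ 0, new interval: [0.510000, 0.630000]
Iteration 4:
  c_4 = (0.510000 + 0.630000)/2 = 0.570000
  f(c_4) = f(0.570000) = -0.004475
  f(a) × f(c) < 0, new interval: [0.510000, 0.570000]

After 4 iteration(s), the approximation is c_4 = 0.570000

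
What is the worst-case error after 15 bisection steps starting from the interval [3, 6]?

Bisection error bound: |error| ≤ (b-a)/2^n
|error| ≤ (6 - 3)/2^15 = 3/2^15
|error| ≤ 0.0000915527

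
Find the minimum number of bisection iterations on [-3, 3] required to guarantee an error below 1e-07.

We need (b-a)/2^n ≤ 1e-07
(3 - (-3))/2^n ≤ 1e-07
6/2^n ≤ 1e-07
2^n ≥ 60000000
n ≥ log₂(60000000) = 25.84
n ≥ 26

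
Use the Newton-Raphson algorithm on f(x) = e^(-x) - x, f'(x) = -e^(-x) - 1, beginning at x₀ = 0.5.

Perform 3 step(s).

f(x) = e^(-x) - x
f'(x) = -e^(-x) - 1
x₀ = 0.5

Newton-Raphson formula: x_{n+1} = x_n - f(x_n)/f'(x_n)

Iteration 1:
  f(0.500000) = 0.106531
  f'(0.500000) = -1.606531
  x_1 = 0.500000 - 0.106531/(-1.606531) = 0.566311
Iteration 2:
  f(0.566311) = 0.001305
  f'(0.566311) = -1.567616
  x_2 = 0.566311 - 0.001305/(-1.567616) = 0.567143
Iteration 3:
  f(0.567143) = 0.000000
  f'(0.567143) = -1.567143
  x_3 = 0.567143 - 0.000000/(-1.567143) = 0.567143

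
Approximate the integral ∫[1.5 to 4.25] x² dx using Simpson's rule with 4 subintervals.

f(x) = x²
a = 1.5, b = 4.25, n = 4
h = (b - a)/n = 0.687500

Simpson's rule: (h/3)[f(x₀) + 4f(x₁) + 2f(x₂) + ... + f(xₙ)]

x_0 = 1.5000, f(x_0) = 2.250000, coefficient = 1
x_1 = 2.1875, f(x_1) = 4.785156, coefficient = 4
x_2 = 2.8750, f(x_2) = 8.265625, coefficient = 2
x_3 = 3.5625, f(x_3) = 12.691406, coefficient = 4
x_4 = 4.2500, f(x_4) = 18.062500, coefficient = 1

I ≈ (0.687500/3) × 106.750000 = 24.463542
Exact value: 24.463542
Error: 0.000000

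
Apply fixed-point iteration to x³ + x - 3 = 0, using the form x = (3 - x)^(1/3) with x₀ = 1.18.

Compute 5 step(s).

Equation: x³ + x - 3 = 0
Fixed-point form: x = (3 - x)^(1/3)
x₀ = 1.18

x_1 = g(1.180000) = 1.220929
x_2 = g(1.220929) = 1.211707
x_3 = g(1.211707) = 1.213797
x_4 = g(1.213797) = 1.213324
x_5 = g(1.213324) = 1.213431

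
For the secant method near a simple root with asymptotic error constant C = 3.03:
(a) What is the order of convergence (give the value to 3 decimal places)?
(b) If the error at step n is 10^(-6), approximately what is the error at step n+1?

(a) Secant method has superlinear convergence with order φ = (1+√5)/2 ≈ 1.618.
    This means |e_{n+1}| ≈ C|e_n|^1.618.

(b) With |e_n| = 10^(-6) and C = 3.03:
    |e_{n+1}| ≈ 3.03 × (10^(-6))^1.618 = 3.03 × 10^(-9.71)

(a) ≈ 1.618 (golden ratio); (b) |e_{n+1}| ≈ 5.933e-10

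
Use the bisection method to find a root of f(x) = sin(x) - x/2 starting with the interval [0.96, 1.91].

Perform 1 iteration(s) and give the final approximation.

f(x) = sin(x) - x/2
Initial interval: [0.96, 1.91]

Iteration 1:
  c_1 = (0.960000 + 1.910000)/2 = 1.435000
  f(c_1) = f(1.435000) = 0.273294
  f(a) × f(c) ≥ 0, new interval: [1.435000, 1.910000]

After 1 iteration(s), the approximation is c_1 = 1.435000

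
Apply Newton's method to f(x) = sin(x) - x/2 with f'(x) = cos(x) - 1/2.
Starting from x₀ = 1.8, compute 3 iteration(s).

f(x) = sin(x) - x/2
f'(x) = cos(x) - 1/2
x₀ = 1.8

Newton-Raphson formula: x_{n+1} = x_n - f(x_n)/f'(x_n)

Iteration 1:
  f(1.800000) = 0.073848
  f'(1.800000) = -0.727202
  x_1 = 1.800000 - 0.073848/(-0.727202) = 1.901550
Iteration 2:
  f(1.901550) = -0.004977
  f'(1.901550) = -0.824756
  x_2 = 1.901550 - (-0.004977)/(-0.824756) = 1.895515
Iteration 3:
  f(1.895515) = -0.000017
  f'(1.895515) = -0.819042
  x_3 = 1.895515 - (-0.000017)/(-0.819042) = 1.895494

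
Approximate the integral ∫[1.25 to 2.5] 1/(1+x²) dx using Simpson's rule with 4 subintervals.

f(x) = 1/(1+x²)
a = 1.25, b = 2.5, n = 4
h = (b - a)/n = 0.312500

Simpson's rule: (h/3)[f(x₀) + 4f(x₁) + 2f(x₂) + ... + f(xₙ)]

x_0 = 1.2500, f(x_0) = 0.390244, coefficient = 1
x_1 = 1.5625, f(x_1) = 0.290579, coefficient = 4
x_2 = 1.8750, f(x_2) = 0.221453, coefficient = 2
x_3 = 2.1875, f(x_3) = 0.172856, coefficient = 4
x_4 = 2.5000, f(x_4) = 0.137931, coefficient = 1

I ≈ (0.312500/3) × 2.824822 = 0.294252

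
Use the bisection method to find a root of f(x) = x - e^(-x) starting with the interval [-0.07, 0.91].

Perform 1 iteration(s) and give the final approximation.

f(x) = x - e^(-x)
Initial interval: [-0.07, 0.91]

Iteration 1:
  c_1 = (-0.070000 + 0.910000)/2 = 0.420000
  f(c_1) = f(0.420000) = -0.237047
  f(a) × f(c) ≥ 0, new interval: [0.420000, 0.910000]

After 1 iteration(s), the approximation is c_1 = 0.420000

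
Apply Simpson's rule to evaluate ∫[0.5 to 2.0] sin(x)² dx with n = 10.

f(x) = sin(x)²
a = 0.5, b = 2.0, n = 10
h = (b - a)/n = 0.150000

Simpson's rule: (h/3)[f(x₀) + 4f(x₁) + 2f(x₂) + ... + f(xₙ)]

x_0 = 0.5000, f(x_0) = 0.229849, coefficient = 1
x_1 = 0.6500, f(x_1) = 0.366251, coefficient = 4
x_2 = 0.8000, f(x_2) = 0.514600, coefficient = 2
x_3 = 0.9500, f(x_3) = 0.661645, coefficient = 4
x_4 = 1.1000, f(x_4) = 0.794251, coefficient = 2
x_5 = 1.2500, f(x_5) = 0.900572, coefficient = 4
x_6 = 1.4000, f(x_6) = 0.971111, coefficient = 2
x_7 = 1.5500, f(x_7) = 0.999568, coefficient = 4
x_8 = 1.7000, f(x_8) = 0.983399, coefficient = 2
x_9 = 1.8500, f(x_9) = 0.924050, coefficient = 4
x_10 = 2.0000, f(x_10) = 0.826822, coefficient = 1

I ≈ (0.150000/3) × 22.991731 = 1.149587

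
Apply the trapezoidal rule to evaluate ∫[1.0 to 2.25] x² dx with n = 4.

f(x) = x²
a = 1.0, b = 2.25, n = 4
h = (b - a)/n = 0.312500

Trapezoidal rule: (h/2)[f(x₀) + 2f(x₁) + 2f(x₂) + ... + f(xₙ)]

x_0 = 1.0000, f(x_0) = 1.000000, coefficient = 1
x_1 = 1.3125, f(x_1) = 1.722656, coefficient = 2
x_2 = 1.6250, f(x_2) = 2.640625, coefficient = 2
x_3 = 1.9375, f(x_3) = 3.753906, coefficient = 2
x_4 = 2.2500, f(x_4) = 5.062500, coefficient = 1

I ≈ (0.312500/2) × 22.296875 = 3.483887
Exact value: 3.463542
Error: 0.020345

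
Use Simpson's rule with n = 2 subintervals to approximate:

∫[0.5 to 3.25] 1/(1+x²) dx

f(x) = 1/(1+x²)
a = 0.5, b = 3.25, n = 2
h = (b - a)/n = 1.375000

Simpson's rule: (h/3)[f(x₀) + 4f(x₁) + 2f(x₂) + ... + f(xₙ)]

x_0 = 0.5000, f(x_0) = 0.800000, coefficient = 1
x_1 = 1.8750, f(x_1) = 0.221453, coefficient = 4
x_2 = 3.2500, f(x_2) = 0.086486, coefficient = 1

I ≈ (1.375000/3) × 1.772300 = 0.812304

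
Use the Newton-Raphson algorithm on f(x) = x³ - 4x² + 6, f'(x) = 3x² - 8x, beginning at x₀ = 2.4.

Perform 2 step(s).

f(x) = x³ - 4x² + 6
f'(x) = 3x² - 8x
x₀ = 2.4

Newton-Raphson formula: x_{n+1} = x_n - f(x_n)/f'(x_n)

Iteration 1:
  f(2.400000) = -3.216000
  f'(2.400000) = -1.920000
  x_1 = 2.400000 - (-3.216000)/(-1.920000) = 0.725000
Iteration 2:
  f(0.725000) = 4.278578
  f'(0.725000) = -4.223125
  x_2 = 0.725000 - 4.278578/(-4.223125) = 1.738131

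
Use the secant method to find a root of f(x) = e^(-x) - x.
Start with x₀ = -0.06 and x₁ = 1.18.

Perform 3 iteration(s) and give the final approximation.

f(x) = e^(-x) - x
x₀ = -0.06, x₁ = 1.18

Secant formula: x_{n+1} = x_n - f(x_n)(x_n - x_{n-1})/(f(x_n) - f(x_{n-1}))

Iteration 1:
  f(-0.060000) = 1.121837
  f(1.180000) = -0.872721
  x_2 = 1.180000 - (-0.872721)×(1.180000 - (-0.060000))/(-0.872721 - 1.121837)
       = 0.637436
Iteration 2:
  f(1.180000) = -0.872721
  f(0.637436) = -0.108791
  x_3 = 0.637436 - (-0.108791)×(0.637436 - 1.180000)/(-0.108791 - (-0.872721))
       = 0.560171
Iteration 3:
  f(0.637436) = -0.108791
  f(0.560171) = 0.010941
  x_4 = 0.560171 - 0.010941×(0.560171 - 0.637436)/(0.010941 - (-0.108791))
       = 0.567231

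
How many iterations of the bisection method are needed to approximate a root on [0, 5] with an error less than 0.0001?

We need (b-a)/2^n ≤ 0.0001
(5 - 0)/2^n ≤ 0.0001
5/2^n ≤ 0.0001
2^n ≥ 50000
n ≥ log₂(50000) = 15.61
n ≥ 16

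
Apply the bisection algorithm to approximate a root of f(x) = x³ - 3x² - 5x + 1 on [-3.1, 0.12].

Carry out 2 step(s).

f(x) = x³ - 3x² - 5x + 1
Initial interval: [-3.1, 0.12]

Iteration 1:
  c_1 = (-3.100000 + 0.120000)/2 = -1.490000
  f(c_1) = f(-1.490000) = -1.518249
  f(a) × f(c) ≥ 0, new interval: [-1.490000, 0.120000]
Iteration 2:
  c_2 = (-1.490000 + 0.120000)/2 = -0.685000
  f(c_2) = f(-0.685000) = 2.695906
  f(a) × f(c) < 0, new interval: [-1.490000, -0.685000]

After 2 iteration(s), the approximation is c_2 = -0.685000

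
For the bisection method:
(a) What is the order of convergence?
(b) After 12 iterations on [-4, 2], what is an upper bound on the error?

(a) Bisection has linear (order 1) convergence; the error is halved each step.

(b) Error bound = (b-a)/2^n = (2 - (-4))/2^{12}
    = 6/2^{12}

(a) 1 (linear); (b) error ≤ 1.46e-03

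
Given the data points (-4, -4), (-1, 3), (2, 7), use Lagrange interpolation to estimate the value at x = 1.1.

Lagrange interpolation formula:
P(x) = Σ yᵢ × Lᵢ(x)
where Lᵢ(x) = Π_{j≠i} (x - xⱼ)/(xᵢ - xⱼ)

L_0(1.1) = (1.1 - (-1))/(-4 - (-1)) × (1.1 - 2)/(-4 - 2) = -0.105000
L_1(1.1) = (1.1 - (-4))/(-1 - (-4)) × (1.1 - 2)/(-1 - 2) = 0.510000
L_2(1.1) = (1.1 - (-4))/(2 - (-4)) × (1.1 - (-1))/(2 - (-1)) = 0.595000

P(1.1) = (-4)×L_0(1.1) + 3×L_1(1.1) + 7×L_2(1.1)
P(1.1) = 6.115000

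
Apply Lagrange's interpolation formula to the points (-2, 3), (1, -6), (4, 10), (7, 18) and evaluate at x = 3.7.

Lagrange interpolation formula:
P(x) = Σ yᵢ × Lᵢ(x)
where Lᵢ(x) = Π_{j≠i} (x - xⱼ)/(xᵢ - xⱼ)

L_0(3.7) = (3.7 - 1)/(-2 - 1) × (3.7 - 4)/(-2 - 4) × (3.7 - 7)/(-2 - 7) = -0.016500
L_1(3.7) = (3.7 - (-2))/(1 - (-2)) × (3.7 - 4)/(1 - 4) × (3.7 - 7)/(1 - 7) = 0.104500
L_2(3.7) = (3.7 - (-2))/(4 - (-2)) × (3.7 - 1)/(4 - 1) × (3.7 - 7)/(4 - 7) = 0.940500
L_3(3.7) = (3.7 - (-2))/(7 - (-2)) × (3.7 - 1)/(7 - 1) × (3.7 - 4)/(7 - 4) = -0.028500

P(3.7) = 3×L_0(3.7) + (-6)×L_1(3.7) + 10×L_2(3.7) + 18×L_3(3.7)
P(3.7) = 8.215500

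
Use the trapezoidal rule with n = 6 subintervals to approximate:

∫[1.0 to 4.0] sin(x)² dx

f(x) = sin(x)²
a = 1.0, b = 4.0, n = 6
h = (b - a)/n = 0.500000

Trapezoidal rule: (h/2)[f(x₀) + 2f(x₁) + 2f(x₂) + ... + f(xₙ)]

x_0 = 1.0000, f(x_0) = 0.708073, coefficient = 1
x_1 = 1.5000, f(x_1) = 0.994996, coefficient = 2
x_2 = 2.0000, f(x_2) = 0.826822, coefficient = 2
x_3 = 2.5000, f(x_3) = 0.358169, coefficient = 2
x_4 = 3.0000, f(x_4) = 0.019915, coefficient = 2
x_5 = 3.5000, f(x_5) = 0.123049, coefficient = 2
x_6 = 4.0000, f(x_6) = 0.572750, coefficient = 1

I ≈ (0.500000/2) × 5.926725 = 1.481681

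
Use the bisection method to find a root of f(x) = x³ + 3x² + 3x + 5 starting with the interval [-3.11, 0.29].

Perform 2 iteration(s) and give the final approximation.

f(x) = x³ + 3x² + 3x + 5
Initial interval: [-3.11, 0.29]

Iteration 1:
  c_1 = (-3.110000 + 0.290000)/2 = -1.410000
  f(c_1) = f(-1.410000) = 3.931079
  f(a) × f(c) < 0, new interval: [-3.110000, -1.410000]
Iteration 2:
  c_2 = (-3.110000 + (-1.410000))/2 = -2.260000
  f(c_2) = f(-2.260000) = 1.999624
  f(a) × f(c) < 0, new interval: [-3.110000, -2.260000]

After 2 iteration(s), the approximation is c_2 = -2.260000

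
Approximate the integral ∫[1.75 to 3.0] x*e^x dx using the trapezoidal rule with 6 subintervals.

f(x) = x*e^x
a = 1.75, b = 3.0, n = 6
h = (b - a)/n = 0.208333

Trapezoidal rule: (h/2)[f(x₀) + 2f(x₁) + 2f(x₂) + ... + f(xₙ)]

x_0 = 1.7500, f(x_0) = 10.070555, coefficient = 1
x_1 = 1.9583, f(x_1) = 13.879697, coefficient = 2
x_2 = 2.1667, f(x_2) = 18.913133, coefficient = 2
x_3 = 2.3750, f(x_3) = 25.533656, coefficient = 2
x_4 = 2.5833, f(x_4) = 34.206439, coefficient = 2
x_5 = 2.7917, f(x_5) = 45.526995, coefficient = 2
x_6 = 3.0000, f(x_6) = 60.256611, coefficient = 1

I ≈ (0.208333/2) × 346.447006 = 36.088230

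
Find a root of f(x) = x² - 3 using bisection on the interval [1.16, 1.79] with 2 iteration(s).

f(x) = x² - 3
Initial interval: [1.16, 1.79]

Iteration 1:
  c_1 = (1.160000 + 1.790000)/2 = 1.475000
  f(c_1) = f(1.475000) = -0.824375
  f(a) × f(c) ≥ 0, new interval: [1.475000, 1.790000]
Iteration 2:
  c_2 = (1.475000 + 1.790000)/2 = 1.632500
  f(c_2) = f(1.632500) = -0.334944
  f(a) × f(c) ≥ 0, new interval: [1.632500, 1.790000]

After 2 iteration(s), the approximation is c_2 = 1.632500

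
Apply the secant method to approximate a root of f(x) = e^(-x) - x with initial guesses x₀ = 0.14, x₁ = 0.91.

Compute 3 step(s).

f(x) = e^(-x) - x
x₀ = 0.14, x₁ = 0.91

Secant formula: x_{n+1} = x_n - f(x_n)(x_n - x_{n-1})/(f(x_n) - f(x_{n-1}))

Iteration 1:
  f(0.140000) = 0.729358
  f(0.910000) = -0.507476
  x_2 = 0.910000 - (-0.507476)×(0.910000 - 0.140000)/(-0.507476 - 0.729358)
       = 0.594067
Iteration 2:
  f(0.910000) = -0.507476
  f(0.594067) = -0.041990
  x_3 = 0.594067 - (-0.041990)×(0.594067 - 0.910000)/(-0.041990 - (-0.507476))
       = 0.565568
Iteration 3:
  f(0.594067) = -0.041990
  f(0.565568) = 0.002469
  x_4 = 0.565568 - 0.002469×(0.565568 - 0.594067)/(0.002469 - (-0.041990))
       = 0.567151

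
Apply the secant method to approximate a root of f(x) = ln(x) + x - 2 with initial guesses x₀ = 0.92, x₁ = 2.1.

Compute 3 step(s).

f(x) = ln(x) + x - 2
x₀ = 0.92, x₁ = 2.1

Secant formula: x_{n+1} = x_n - f(x_n)(x_n - x_{n-1})/(f(x_n) - f(x_{n-1}))

Iteration 1:
  f(0.920000) = -1.163382
  f(2.100000) = 0.841937
  x_2 = 2.100000 - 0.841937×(2.100000 - 0.920000)/(0.841937 - (-1.163382))
       = 1.604575
Iteration 2:
  f(2.100000) = 0.841937
  f(1.604575) = 0.077433
  x_3 = 1.604575 - 0.077433×(1.604575 - 2.100000)/(0.077433 - 0.841937)
       = 1.554395
Iteration 3:
  f(1.604575) = 0.077433
  f(1.554395) = -0.004518
  x_4 = 1.554395 - (-0.004518)×(1.554395 - 1.604575)/(-0.004518 - 0.077433)
       = 1.557162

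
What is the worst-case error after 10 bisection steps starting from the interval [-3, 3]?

Bisection error bound: |error| ≤ (b-a)/2^n
|error| ≤ (3 - (-3))/2^10 = 6/2^10
|error| ≤ 0.0058593750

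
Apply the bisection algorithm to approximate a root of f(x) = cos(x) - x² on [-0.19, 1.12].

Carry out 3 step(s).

f(x) = cos(x) - x²
Initial interval: [-0.19, 1.12]

Iteration 1:
  c_1 = (-0.190000 + 1.120000)/2 = 0.465000
  f(c_1) = f(0.465000) = 0.677597
  f(a) × f(c) ≥ 0, new interval: [0.465000, 1.120000]
Iteration 2:
  c_2 = (0.465000 + 1.120000)/2 = 0.792500
  f(c_2) = f(0.792500) = 0.074011
  f(a) × f(c) ≥ 0, new interval: [0.792500, 1.120000]
Iteration 3:
  c_3 = (0.792500 + 1.120000)/2 = 0.956250
  f(c_3) = f(0.956250) = -0.337826
  f(a) × f(c) < 0, new interval: [0.792500, 0.956250]

After 3 iteration(s), the approximation is c_3 = 0.956250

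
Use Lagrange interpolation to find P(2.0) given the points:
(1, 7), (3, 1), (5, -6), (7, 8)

Lagrange interpolation formula:
P(x) = Σ yᵢ × Lᵢ(x)
where Lᵢ(x) = Π_{j≠i} (x - xⱼ)/(xᵢ - xⱼ)

L_0(2.0) = (2.0 - 3)/(1 - 3) × (2.0 - 5)/(1 - 5) × (2.0 - 7)/(1 - 7) = 0.312500
L_1(2.0) = (2.0 - 1)/(3 - 1) × (2.0 - 5)/(3 - 5) × (2.0 - 7)/(3 - 7) = 0.937500
L_2(2.0) = (2.0 - 1)/(5 - 1) × (2.0 - 3)/(5 - 3) × (2.0 - 7)/(5 - 7) = -0.312500
L_3(2.0) = (2.0 - 1)/(7 - 1) × (2.0 - 3)/(7 - 3) × (2.0 - 5)/(7 - 5) = 0.062500

P(2.0) = 7×L_0(2.0) + 1×L_1(2.0) + (-6)×L_2(2.0) + 8×L_3(2.0)
P(2.0) = 5.500000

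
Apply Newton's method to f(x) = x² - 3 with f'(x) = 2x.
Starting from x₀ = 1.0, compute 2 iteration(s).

f(x) = x² - 3
f'(x) = 2x
x₀ = 1.0

Newton-Raphson formula: x_{n+1} = x_n - f(x_n)/f'(x_n)

Iteration 1:
  f(1.000000) = -2.000000
  f'(1.000000) = 2.000000
  x_1 = 1.000000 - (-2.000000)/2.000000 = 2.000000
Iteration 2:
  f(2.000000) = 1.000000
  f'(2.000000) = 4.000000
  x_2 = 2.000000 - 1.000000/4.000000 = 1.750000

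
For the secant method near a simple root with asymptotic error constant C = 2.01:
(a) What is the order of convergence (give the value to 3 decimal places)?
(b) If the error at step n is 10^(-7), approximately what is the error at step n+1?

(a) Secant method has superlinear convergence with order φ = (1+√5)/2 ≈ 1.618.
    This means |e_{n+1}| ≈ C|e_n|^1.618.

(b) With |e_n| = 10^(-7) and C = 2.01:
    |e_{n+1}| ≈ 2.01 × (10^(-7))^1.618 = 2.01 × 10^(-11.33)

(a) ≈ 1.618 (golden ratio); (b) |e_{n+1}| ≈ 9.483e-12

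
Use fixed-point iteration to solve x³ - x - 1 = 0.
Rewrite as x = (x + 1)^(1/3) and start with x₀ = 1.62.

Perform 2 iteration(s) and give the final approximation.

Equation: x³ - x - 1 = 0
Fixed-point form: x = (x + 1)^(1/3)
x₀ = 1.62

x_1 = g(1.620000) = 1.378586
x_2 = g(1.378586) = 1.334872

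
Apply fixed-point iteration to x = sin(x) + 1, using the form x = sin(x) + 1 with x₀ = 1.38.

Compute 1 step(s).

Equation: x = sin(x) + 1
Fixed-point form: x = sin(x) + 1
x₀ = 1.38

x_1 = g(1.380000) = 1.981854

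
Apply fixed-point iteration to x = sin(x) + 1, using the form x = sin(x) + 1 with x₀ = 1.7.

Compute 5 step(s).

Equation: x = sin(x) + 1
Fixed-point form: x = sin(x) + 1
x₀ = 1.7

x_1 = g(1.700000) = 1.991665
x_2 = g(1.991665) = 1.912734
x_3 = g(1.912734) = 1.942107
x_4 = g(1.942107) = 1.931853
x_5 = g(1.931853) = 1.935524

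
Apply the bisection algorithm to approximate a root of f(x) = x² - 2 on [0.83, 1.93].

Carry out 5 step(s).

f(x) = x² - 2
Initial interval: [0.83, 1.93]

Iteration 1:
  c_1 = (0.830000 + 1.930000)/2 = 1.380000
  f(c_1) = f(1.380000) = -0.095600
  f(a) × f(c) ≥ 0, new interval: [1.380000, 1.930000]
Iteration 2:
  c_2 = (1.380000 + 1.930000)/2 = 1.655000
  f(c_2) = f(1.655000) = 0.739025
  f(a) × f(c) < 0, new interval: [1.380000, 1.655000]
Iteration 3:
  c_3 = (1.380000 + 1.655000)/2 = 1.517500
  f(c_3) = f(1.517500) = 0.302806
  f(a) × f(c) < 0, new interval: [1.380000, 1.517500]
Iteration 4:
  c_4 = (1.380000 + 1.517500)/2 = 1.448750
  f(c_4) = f(1.448750) = 0.098877
  f(a) × f(c) < 0, new interval: [1.380000, 1.448750]
Iteration 5:
  c_5 = (1.380000 + 1.448750)/2 = 1.414375
  f(c_5) = f(1.414375) = 0.000457
  f(a) × f(c) < 0, new interval: [1.380000, 1.414375]

After 5 iteration(s), the approximation is c_5 = 1.414375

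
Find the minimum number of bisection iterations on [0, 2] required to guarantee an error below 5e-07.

We need (b-a)/2^n ≤ 5e-07
(2 - 0)/2^n ≤ 5e-07
2/2^n ≤ 5e-07
2^n ≥ 4000000
n ≥ log₂(4000000) = 21.93
n ≥ 22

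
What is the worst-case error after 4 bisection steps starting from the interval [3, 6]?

Bisection error bound: |error| ≤ (b-a)/2^n
|error| ≤ (6 - 3)/2^4 = 3/2^4
|error| ≤ 0.1875000000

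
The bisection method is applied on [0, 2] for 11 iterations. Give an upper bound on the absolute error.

Bisection error bound: |error| ≤ (b-a)/2^n
|error| ≤ (2 - 0)/2^11 = 2/2^11
|error| ≤ 0.0009765625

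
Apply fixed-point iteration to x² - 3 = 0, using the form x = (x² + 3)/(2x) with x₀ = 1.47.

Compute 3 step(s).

Equation: x² - 3 = 0
Fixed-point form: x = (x² + 3)/(2x)
x₀ = 1.47

x_1 = g(1.470000) = 1.755408
x_2 = g(1.755408) = 1.732206
x_3 = g(1.732206) = 1.732051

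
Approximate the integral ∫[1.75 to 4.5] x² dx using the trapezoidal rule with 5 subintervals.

f(x) = x²
a = 1.75, b = 4.5, n = 5
h = (b - a)/n = 0.550000

Trapezoidal rule: (h/2)[f(x₀) + 2f(x₁) + 2f(x₂) + ... + f(xₙ)]

x_0 = 1.7500, f(x_0) = 3.062500, coefficient = 1
x_1 = 2.3000, f(x_1) = 5.290000, coefficient = 2
x_2 = 2.8500, f(x_2) = 8.122500, coefficient = 2
x_3 = 3.4000, f(x_3) = 11.560000, coefficient = 2
x_4 = 3.9500, f(x_4) = 15.602500, coefficient = 2
x_5 = 4.5000, f(x_5) = 20.250000, coefficient = 1

I ≈ (0.550000/2) × 104.462500 = 28.727188
Exact value: 28.588542
Error: 0.138646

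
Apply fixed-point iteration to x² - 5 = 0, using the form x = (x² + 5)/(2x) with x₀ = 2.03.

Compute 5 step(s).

Equation: x² - 5 = 0
Fixed-point form: x = (x² + 5)/(2x)
x₀ = 2.03

x_1 = g(2.030000) = 2.246527
x_2 = g(2.246527) = 2.236092
x_3 = g(2.236092) = 2.236068
x_4 = g(2.236068) = 2.236068
x_5 = g(2.236068) = 2.236068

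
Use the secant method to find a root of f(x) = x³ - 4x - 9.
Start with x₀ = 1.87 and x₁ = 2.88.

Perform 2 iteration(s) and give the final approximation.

f(x) = x³ - 4x - 9
x₀ = 1.87, x₁ = 2.88

Secant formula: x_{n+1} = x_n - f(x_n)(x_n - x_{n-1})/(f(x_n) - f(x_{n-1}))

Iteration 1:
  f(1.870000) = -9.940797
  f(2.880000) = 3.367872
  x_2 = 2.880000 - 3.367872×(2.880000 - 1.870000)/(3.367872 - (-9.940797))
       = 2.624411
Iteration 2:
  f(2.880000) = 3.367872
  f(2.624411) = -1.421928
  x_3 = 2.624411 - (-1.421928)×(2.624411 - 2.880000)/(-1.421928 - 3.367872)
       = 2.700287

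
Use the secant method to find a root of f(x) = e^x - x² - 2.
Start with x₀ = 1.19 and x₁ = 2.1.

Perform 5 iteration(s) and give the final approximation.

f(x) = e^x - x² - 2
x₀ = 1.19, x₁ = 2.1

Secant formula: x_{n+1} = x_n - f(x_n)(x_n - x_{n-1})/(f(x_n) - f(x_{n-1}))

Iteration 1:
  f(1.190000) = -0.129019
  f(2.100000) = 1.756170
  x_2 = 2.100000 - 1.756170×(2.100000 - 1.190000)/(1.756170 - (-0.129019))
       = 1.252279
Iteration 2:
  f(2.100000) = 1.756170
  f(1.252279) = -0.069896
  x_3 = 1.252279 - (-0.069896)×(1.252279 - 2.100000)/(-0.069896 - 1.756170)
       = 1.284727
Iteration 3:
  f(1.252279) = -0.069896
  f(1.284727) = -0.036842
  x_4 = 1.284727 - (-0.036842)×(1.284727 - 1.252279)/(-0.036842 - (-0.069896))
       = 1.320894
Iteration 4:
  f(1.284727) = -0.036842
  f(1.320894) = 0.002008
  x_5 = 1.320894 - 0.002008×(1.320894 - 1.284727)/(0.002008 - (-0.036842))
       = 1.319024
Iteration 5:
  f(1.320894) = 0.002008
  f(1.319024) = -0.000054
  x_6 = 1.319024 - (-0.000054)×(1.319024 - 1.320894)/(-0.000054 - 0.002008)
       = 1.319074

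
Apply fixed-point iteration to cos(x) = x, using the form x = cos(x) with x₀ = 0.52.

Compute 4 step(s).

Equation: cos(x) = x
Fixed-point form: x = cos(x)
x₀ = 0.52

x_1 = g(0.520000) = 0.867819
x_2 = g(0.867819) = 0.646492
x_3 = g(0.646492) = 0.798202
x_4 = g(0.798202) = 0.697995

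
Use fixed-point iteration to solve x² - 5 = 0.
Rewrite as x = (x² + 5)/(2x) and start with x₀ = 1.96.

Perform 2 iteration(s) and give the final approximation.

Equation: x² - 5 = 0
Fixed-point form: x = (x² + 5)/(2x)
x₀ = 1.96

x_1 = g(1.960000) = 2.255510
x_2 = g(2.255510) = 2.236152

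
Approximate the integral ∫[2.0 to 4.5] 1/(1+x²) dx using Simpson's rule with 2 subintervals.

f(x) = 1/(1+x²)
a = 2.0, b = 4.5, n = 2
h = (b - a)/n = 1.250000

Simpson's rule: (h/3)[f(x₀) + 4f(x₁) + 2f(x₂) + ... + f(xₙ)]

x_0 = 2.0000, f(x_0) = 0.200000, coefficient = 1
x_1 = 3.2500, f(x_1) = 0.086486, coefficient = 4
x_2 = 4.5000, f(x_2) = 0.047059, coefficient = 1

I ≈ (1.250000/3) × 0.593005 = 0.247085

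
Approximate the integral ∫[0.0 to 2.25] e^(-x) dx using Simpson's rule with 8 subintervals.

f(x) = e^(-x)
a = 0.0, b = 2.25, n = 8
h = (b - a)/n = 0.281250

Simpson's rule: (h/3)[f(x₀) + 4f(x₁) + 2f(x₂) + ... + f(xₙ)]

x_0 = 0.0000, f(x_0) = 1.000000, coefficient = 1
x_1 = 0.2812, f(x_1) = 0.754840, coefficient = 4
x_2 = 0.5625, f(x_2) = 0.569783, coefficient = 2
x_3 = 0.8438, f(x_3) = 0.430095, coefficient = 4
x_4 = 1.1250, f(x_4) = 0.324652, coefficient = 2
x_5 = 1.4062, f(x_5) = 0.245061, coefficient = 4
x_6 = 1.6875, f(x_6) = 0.184981, coefficient = 2
x_7 = 1.9688, f(x_7) = 0.139631, coefficient = 4
x_8 = 2.2500, f(x_8) = 0.105399, coefficient = 1

I ≈ (0.281250/3) × 9.542737 = 0.894632
Exact value: 0.894601
Error: 0.000031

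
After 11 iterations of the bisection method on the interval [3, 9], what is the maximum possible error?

Bisection error bound: |error| ≤ (b-a)/2^n
|error| ≤ (9 - 3)/2^11 = 6/2^11
|error| ≤ 0.0029296875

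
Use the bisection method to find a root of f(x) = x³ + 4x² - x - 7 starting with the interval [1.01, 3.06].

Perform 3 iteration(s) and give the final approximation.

f(x) = x³ + 4x² - x - 7
Initial interval: [1.01, 3.06]

Iteration 1:
  c_1 = (1.010000 + 3.060000)/2 = 2.035000
  f(c_1) = f(2.035000) = 15.957293
  f(a) × f(c) < 0, new interval: [1.010000, 2.035000]
Iteration 2:
  c_2 = (1.010000 + 2.035000)/2 = 1.522500
  f(c_2) = f(1.522500) = 4.278690
  f(a) × f(c) < 0, new interval: [1.010000, 1.522500]
Iteration 3:
  c_3 = (1.010000 + 1.522500)/2 = 1.266250
  f(c_3) = f(1.266250) = 0.177598
  f(a) × f(c) < 0, new interval: [1.010000, 1.266250]

After 3 iteration(s), the approximation is c_3 = 1.266250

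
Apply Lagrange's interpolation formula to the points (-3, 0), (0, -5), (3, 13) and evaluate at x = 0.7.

Lagrange interpolation formula:
P(x) = Σ yᵢ × Lᵢ(x)
where Lᵢ(x) = Π_{j≠i} (x - xⱼ)/(xᵢ - xⱼ)

L_0(0.7) = (0.7 - 0)/(-3 - 0) × (0.7 - 3)/(-3 - 3) = -0.089444
L_1(0.7) = (0.7 - (-3))/(0 - (-3)) × (0.7 - 3)/(0 - 3) = 0.945556
L_2(0.7) = (0.7 - (-3))/(3 - (-3)) × (0.7 - 0)/(3 - 0) = 0.143889

P(0.7) = 0×L_0(0.7) + (-5)×L_1(0.7) + 13×L_2(0.7)
P(0.7) = -2.857222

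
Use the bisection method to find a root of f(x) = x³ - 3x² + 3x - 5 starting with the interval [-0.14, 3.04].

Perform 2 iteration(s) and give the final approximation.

f(x) = x³ - 3x² + 3x - 5
Initial interval: [-0.14, 3.04]

Iteration 1:
  c_1 = (-0.140000 + 3.040000)/2 = 1.450000
  f(c_1) = f(1.450000) = -3.908875
  f(a) × f(c) ≥ 0, new interval: [1.450000, 3.040000]
Iteration 2:
  c_2 = (1.450000 + 3.040000)/2 = 2.245000
  f(c_2) = f(2.245000) = -2.070219
  f(a) × f(c) ≥ 0, new interval: [2.245000, 3.040000]

After 2 iteration(s), the approximation is c_2 = 2.245000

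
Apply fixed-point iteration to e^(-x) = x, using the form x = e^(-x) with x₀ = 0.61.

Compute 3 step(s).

Equation: e^(-x) = x
Fixed-point form: x = e^(-x)
x₀ = 0.61

x_1 = g(0.610000) = 0.543351
x_2 = g(0.543351) = 0.580799
x_3 = g(0.580799) = 0.559451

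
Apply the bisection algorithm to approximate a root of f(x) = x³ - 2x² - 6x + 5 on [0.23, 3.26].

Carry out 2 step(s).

f(x) = x³ - 2x² - 6x + 5
Initial interval: [0.23, 3.26]

Iteration 1:
  c_1 = (0.230000 + 3.260000)/2 = 1.745000
  f(c_1) = f(1.745000) = -6.246481
  f(a) × f(c) < 0, new interval: [0.230000, 1.745000]
Iteration 2:
  c_2 = (0.230000 + 1.745000)/2 = 0.987500
  f(c_2) = f(0.987500) = -1.912346
  f(a) × f(c) < 0, new interval: [0.230000, 0.987500]

After 2 iteration(s), the approximation is c_2 = 0.987500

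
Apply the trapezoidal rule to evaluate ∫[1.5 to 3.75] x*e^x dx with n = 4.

f(x) = x*e^x
a = 1.5, b = 3.75, n = 4
h = (b - a)/n = 0.562500

Trapezoidal rule: (h/2)[f(x₀) + 2f(x₁) + 2f(x₂) + ... + f(xₙ)]

x_0 = 1.5000, f(x_0) = 6.722534, coefficient = 1
x_1 = 2.0625, f(x_1) = 16.222819, coefficient = 2
x_2 = 2.6250, f(x_2) = 36.237007, coefficient = 2
x_3 = 3.1875, f(x_3) = 77.226056, coefficient = 2
x_4 = 3.7500, f(x_4) = 159.454058, coefficient = 1

I ≈ (0.562500/2) × 425.548355 = 119.685475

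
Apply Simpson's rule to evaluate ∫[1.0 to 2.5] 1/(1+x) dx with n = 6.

f(x) = 1/(1+x)
a = 1.0, b = 2.5, n = 6
h = (b - a)/n = 0.250000

Simpson's rule: (h/3)[f(x₀) + 4f(x₁) + 2f(x₂) + ... + f(xₙ)]

x_0 = 1.0000, f(x_0) = 0.500000, coefficient = 1
x_1 = 1.2500, f(x_1) = 0.444444, coefficient = 4
x_2 = 1.5000, f(x_2) = 0.400000, coefficient = 2
x_3 = 1.7500, f(x_3) = 0.363636, coefficient = 4
x_4 = 2.0000, f(x_4) = 0.333333, coefficient = 2
x_5 = 2.2500, f(x_5) = 0.307692, coefficient = 4
x_6 = 2.5000, f(x_6) = 0.285714, coefficient = 1

I ≈ (0.250000/3) × 6.715473 = 0.559623
Exact value: 0.559616
Error: 0.000007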